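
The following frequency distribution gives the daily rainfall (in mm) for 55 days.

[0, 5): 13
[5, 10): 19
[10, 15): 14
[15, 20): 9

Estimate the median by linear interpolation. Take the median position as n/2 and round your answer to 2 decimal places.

Cumulative frequencies: 13, 32, 46, 55
n = 55; position = n/2 = 27.5.
This falls in the class [5, 10): L = 5, F = 13, f = 19, h = 5.
Median ≈ 5 + ((27.5 − 13) / 19) × 5 = 8.8158

8.82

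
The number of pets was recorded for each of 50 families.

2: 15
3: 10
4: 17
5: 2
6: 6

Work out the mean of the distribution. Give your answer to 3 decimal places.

3.480

Values: 2, 3, 4, 5, 6
Σfx = 15×2 + 10×3 + 17×4 + 2×5 + 6×6 = 174
n = Σf = 50
Mean = 174 / 50 = 3.4800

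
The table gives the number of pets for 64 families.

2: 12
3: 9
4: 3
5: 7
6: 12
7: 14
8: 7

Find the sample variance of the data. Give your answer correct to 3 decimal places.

Values: 2, 3, 4, 5, 6, 7, 8
n = 64, Σfx = 324, mean = 5.0625
Σfx² = 1918
Σf(x − x̄)² = Σfx² − (Σfx)²/n = 1918 − 324²/64 = 277.7500
Sample variance = 277.7500 / 63 = 4.4087

4.409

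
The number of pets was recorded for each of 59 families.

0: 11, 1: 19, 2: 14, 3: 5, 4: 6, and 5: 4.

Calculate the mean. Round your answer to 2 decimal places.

1.80

Values: 0, 1, 2, 3, 4, 5
Σfx = 11×0 + 19×1 + 14×2 + 5×3 + 6×4 + 4×5 = 106
n = Σf = 59
Mean = 106 / 59 = 1.7966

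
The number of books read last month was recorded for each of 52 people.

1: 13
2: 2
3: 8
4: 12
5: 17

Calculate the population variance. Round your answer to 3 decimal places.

Values: 1, 2, 3, 4, 5
n = 52, Σfx = 174, mean = 3.3462
Σfx² = 710
Σf(x − x̄)² = Σfx² − (Σfx)²/n = 710 − 174²/52 = 127.7692
Population variance = 127.7692 / 52 = 2.4571

2.457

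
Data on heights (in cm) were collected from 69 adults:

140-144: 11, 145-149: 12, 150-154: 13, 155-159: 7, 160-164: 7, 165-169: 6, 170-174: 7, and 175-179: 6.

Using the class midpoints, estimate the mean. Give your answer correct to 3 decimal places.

Midpoints: 142, 147, 152, 157, 162, 167, 172, 177
Σfm = 11×142 + 12×147 + 13×152 + 7×157 + 7×162 + 6×167 + 7×172 + 6×177 = 10803
n = Σf = 69
Mean = 10803 / 69 = 156.5652

156.565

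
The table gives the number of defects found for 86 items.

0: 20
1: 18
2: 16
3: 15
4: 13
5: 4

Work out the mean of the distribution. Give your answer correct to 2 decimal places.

Values: 0, 1, 2, 3, 4, 5
Σfx = 20×0 + 18×1 + 16×2 + 15×3 + 13×4 + 4×5 = 167
n = Σf = 86
Mean = 167 / 86 = 1.9419

1.94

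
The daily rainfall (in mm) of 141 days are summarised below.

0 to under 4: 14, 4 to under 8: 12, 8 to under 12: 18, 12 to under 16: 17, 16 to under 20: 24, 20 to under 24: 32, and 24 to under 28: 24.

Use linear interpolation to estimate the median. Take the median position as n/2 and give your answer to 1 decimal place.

17.6

Cumulative frequencies: 14, 26, 44, 61, 85, 117, 141
n = 141; position = n/2 = 70.5.
This falls in the class 16 to under 20: L = 16, F = 61, f = 24, h = 4.
Median ≈ 16 + ((70.5 − 61) / 24) × 4 = 17.5833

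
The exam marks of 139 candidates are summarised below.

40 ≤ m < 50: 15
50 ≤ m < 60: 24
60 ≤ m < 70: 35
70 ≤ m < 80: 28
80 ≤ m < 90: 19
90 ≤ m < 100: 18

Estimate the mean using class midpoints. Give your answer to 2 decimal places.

69.75

Midpoints: 45, 55, 65, 75, 85, 95
Σfm = 15×45 + 24×55 + 35×65 + 28×75 + 19×85 + 18×95 = 9695
n = Σf = 139
Mean = 9695 / 139 = 69.7482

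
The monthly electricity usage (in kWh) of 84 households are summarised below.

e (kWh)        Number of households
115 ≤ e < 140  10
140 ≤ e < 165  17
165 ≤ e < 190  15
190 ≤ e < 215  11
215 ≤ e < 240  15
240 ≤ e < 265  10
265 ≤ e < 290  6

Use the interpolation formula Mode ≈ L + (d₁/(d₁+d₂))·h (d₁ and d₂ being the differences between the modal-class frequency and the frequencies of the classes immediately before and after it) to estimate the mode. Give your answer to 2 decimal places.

Modal class: 140 ≤ e < 165 (highest frequency 17).
d₁ = 17 − 10 = 7, d₂ = 17 − 15 = 2
Mode ≈ 140 + (7/(7+2)) × 25 = 140 + 19.4444 = 159.4444

159.44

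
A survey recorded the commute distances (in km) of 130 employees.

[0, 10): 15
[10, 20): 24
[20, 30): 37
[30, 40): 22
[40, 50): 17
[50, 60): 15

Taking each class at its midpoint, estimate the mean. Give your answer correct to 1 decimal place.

Midpoints: 5, 15, 25, 35, 45, 55
Σfm = 15×5 + 24×15 + 37×25 + 22×35 + 17×45 + 15×55 = 3720
n = Σf = 130
Mean = 3720 / 130 = 28.6154

28.6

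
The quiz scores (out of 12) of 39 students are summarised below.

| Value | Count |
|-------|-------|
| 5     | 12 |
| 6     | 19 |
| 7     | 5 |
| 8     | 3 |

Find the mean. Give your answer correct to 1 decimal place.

6.0

Values: 5, 6, 7, 8
Σfx = 12×5 + 19×6 + 5×7 + 3×8 = 233
n = Σf = 39
Mean = 233 / 39 = 5.9744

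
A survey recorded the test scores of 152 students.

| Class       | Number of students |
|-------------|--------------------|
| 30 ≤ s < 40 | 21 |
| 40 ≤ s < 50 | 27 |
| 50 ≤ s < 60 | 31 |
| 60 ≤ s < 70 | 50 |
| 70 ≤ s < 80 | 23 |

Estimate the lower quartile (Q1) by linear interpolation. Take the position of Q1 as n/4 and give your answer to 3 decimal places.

46.296

Cumulative frequencies: 21, 48, 79, 129, 152
n = 152; position = n/4 = 38.
This falls in the class 40 ≤ s < 50: L = 40, F = 21, f = 27, h = 10.
Lower quartile ≈ 40 + ((38 − 21) / 27) × 10 = 46.2963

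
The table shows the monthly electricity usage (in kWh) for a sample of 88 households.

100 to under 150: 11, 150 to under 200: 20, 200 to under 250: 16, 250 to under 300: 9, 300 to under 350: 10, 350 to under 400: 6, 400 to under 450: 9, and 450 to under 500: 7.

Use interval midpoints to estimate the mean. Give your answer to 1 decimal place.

268.2

Midpoints: 125, 175, 225, 275, 325, 375, 425, 475
Σfm = 11×125 + 20×175 + 16×225 + 9×275 + 10×325 + 6×375 + 9×425 + 7×475 = 23600
n = Σf = 88
Mean = 23600 / 88 = 268.1818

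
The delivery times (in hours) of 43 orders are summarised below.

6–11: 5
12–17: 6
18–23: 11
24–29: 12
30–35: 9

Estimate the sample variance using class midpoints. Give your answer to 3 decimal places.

59.522

Midpoints: 8.5, 14.5, 20.5, 26.5, 32.5
n = 43, Σfm = 965.5, mean = 22.4535
Σfm² = 24178.75
Σf(m − x̄)² = Σfm² − (Σfm)²/n = 24178.75 − 965.5²/43 = 2499.9070
Sample variance = 2499.9070 / 42 = 59.5216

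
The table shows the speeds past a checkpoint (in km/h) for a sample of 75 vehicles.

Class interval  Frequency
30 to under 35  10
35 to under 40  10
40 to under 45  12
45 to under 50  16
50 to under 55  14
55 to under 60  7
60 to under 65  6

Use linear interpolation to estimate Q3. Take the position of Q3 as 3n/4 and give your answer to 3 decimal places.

Cumulative frequencies: 10, 20, 32, 48, 62, 69, 75
n = 75; position = 3n/4 = 56.25.
This falls in the class 50 to under 55: L = 50, F = 48, f = 14, h = 5.
Upper quartile ≈ 50 + ((56.25 − 48) / 14) × 5 = 52.9464

52.946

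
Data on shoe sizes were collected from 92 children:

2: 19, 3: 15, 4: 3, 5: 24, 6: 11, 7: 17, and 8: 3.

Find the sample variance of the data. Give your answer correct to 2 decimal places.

3.58

Values: 2, 3, 4, 5, 6, 7, 8
n = 92, Σfx = 424, mean = 4.6087
Σfx² = 2280
Σf(x − x̄)² = Σfx² − (Σfx)²/n = 2280 − 424²/92 = 325.9130
Sample variance = 325.9130 / 91 = 3.5815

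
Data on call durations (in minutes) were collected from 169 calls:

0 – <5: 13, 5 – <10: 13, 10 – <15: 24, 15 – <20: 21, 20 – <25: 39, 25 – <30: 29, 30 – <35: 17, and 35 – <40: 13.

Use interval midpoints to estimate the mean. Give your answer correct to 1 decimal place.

20.8

Midpoints: 2.5, 7.5, 12.5, 17.5, 22.5, 27.5, 32.5, 37.5
Σfm = 13×2.5 + 13×7.5 + 24×12.5 + 21×17.5 + 39×22.5 + 29×27.5 + 17×32.5 + 13×37.5 = 3512.5
n = Σf = 169
Mean = 3512.5 / 169 = 20.7840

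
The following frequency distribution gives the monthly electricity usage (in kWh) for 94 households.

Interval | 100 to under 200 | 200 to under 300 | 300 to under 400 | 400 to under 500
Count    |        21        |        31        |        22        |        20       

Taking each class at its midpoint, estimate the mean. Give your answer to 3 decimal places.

293.617

Midpoints: 150, 250, 350, 450
Σfm = 21×150 + 31×250 + 22×350 + 20×450 = 27600
n = Σf = 94
Mean = 27600 / 94 = 293.6170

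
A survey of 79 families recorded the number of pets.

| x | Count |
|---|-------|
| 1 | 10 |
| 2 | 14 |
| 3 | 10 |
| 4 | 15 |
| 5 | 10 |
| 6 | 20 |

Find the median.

4

Cumulative frequencies: 10, 24, 34, 49, 59, 79
n = 79, so the median is the value in position (n+1)/2 = 40.
Position 40 falls at value 4.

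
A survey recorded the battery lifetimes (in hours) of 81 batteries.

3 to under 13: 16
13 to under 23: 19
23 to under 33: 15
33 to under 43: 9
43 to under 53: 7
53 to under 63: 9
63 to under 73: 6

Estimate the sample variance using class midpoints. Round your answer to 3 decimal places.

363.086

Midpoints: 8, 18, 28, 38, 48, 58, 68
n = 81, Σfm = 2498, mean = 30.8395
Σfm² = 106084
Σf(m − x̄)² = Σfm² − (Σfm)²/n = 106084 − 2498²/81 = 29046.9136
Sample variance = 29046.9136 / 80 = 363.0864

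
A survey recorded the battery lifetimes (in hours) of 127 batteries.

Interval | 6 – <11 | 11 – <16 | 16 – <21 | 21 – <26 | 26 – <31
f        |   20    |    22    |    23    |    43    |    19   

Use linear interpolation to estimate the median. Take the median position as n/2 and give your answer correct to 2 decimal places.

20.67

Cumulative frequencies: 20, 42, 65, 108, 127
n = 127; position = n/2 = 63.5.
This falls in the class 16 – <21: L = 16, F = 42, f = 23, h = 5.
Median ≈ 16 + ((63.5 − 42) / 23) × 5 = 20.6739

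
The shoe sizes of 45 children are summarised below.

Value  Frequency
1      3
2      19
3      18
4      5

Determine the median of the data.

Cumulative frequencies: 3, 22, 40, 45
n = 45, so the median is the value in position (n+1)/2 = 23.
Position 23 falls at value 3.

3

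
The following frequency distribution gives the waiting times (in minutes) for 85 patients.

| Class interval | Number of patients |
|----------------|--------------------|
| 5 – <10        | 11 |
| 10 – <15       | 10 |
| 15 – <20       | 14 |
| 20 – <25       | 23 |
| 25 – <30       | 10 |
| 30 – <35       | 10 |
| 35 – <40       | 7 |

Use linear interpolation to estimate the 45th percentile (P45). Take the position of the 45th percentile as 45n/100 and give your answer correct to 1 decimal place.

Cumulative frequencies: 11, 21, 35, 58, 68, 78, 85
n = 85; position = 45n/100 = 38.25.
This falls in the class 20 – <25: L = 20, F = 35, f = 23, h = 5.
45th percentile ≈ 20 + ((38.25 − 35) / 23) × 5 = 20.7065

20.7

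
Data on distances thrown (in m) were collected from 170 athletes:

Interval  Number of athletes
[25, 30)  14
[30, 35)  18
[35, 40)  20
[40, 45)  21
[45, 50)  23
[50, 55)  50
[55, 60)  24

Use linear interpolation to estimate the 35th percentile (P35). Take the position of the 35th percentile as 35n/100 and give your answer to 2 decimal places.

41.79

Cumulative frequencies: 14, 32, 52, 73, 96, 146, 170
n = 170; position = 35n/100 = 59.5.
This falls in the class [40, 45): L = 40, F = 52, f = 21, h = 5.
35th percentile ≈ 40 + ((59.5 − 52) / 21) × 5 = 41.7857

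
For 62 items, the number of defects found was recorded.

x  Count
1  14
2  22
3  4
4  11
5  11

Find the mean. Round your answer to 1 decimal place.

Values: 1, 2, 3, 4, 5
Σfx = 14×1 + 22×2 + 4×3 + 11×4 + 11×5 = 169
n = Σf = 62
Mean = 169 / 62 = 2.7258

2.7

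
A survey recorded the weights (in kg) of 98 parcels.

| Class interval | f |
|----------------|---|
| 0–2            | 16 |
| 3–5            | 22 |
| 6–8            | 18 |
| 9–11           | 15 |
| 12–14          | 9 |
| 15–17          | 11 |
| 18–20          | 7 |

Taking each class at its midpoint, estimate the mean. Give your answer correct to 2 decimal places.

Midpoints: 1, 4, 7, 10, 13, 16, 19
Σfm = 16×1 + 22×4 + 18×7 + 15×10 + 9×13 + 11×16 + 7×19 = 806
n = Σf = 98
Mean = 806 / 98 = 8.2245

8.22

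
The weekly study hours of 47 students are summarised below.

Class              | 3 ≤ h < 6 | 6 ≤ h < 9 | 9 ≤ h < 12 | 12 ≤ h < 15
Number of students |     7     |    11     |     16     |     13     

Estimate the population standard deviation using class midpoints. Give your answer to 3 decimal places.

3.061

Midpoints: 4.5, 7.5, 10.5, 13.5
n = 47, Σfm = 457.5, mean = 9.7340
Σfm² = 4893.75
Σf(m − x̄)² = Σfm² − (Σfm)²/n = 4893.75 − 457.5²/47 = 440.4255
Population variance = 440.4255 / 47 = 9.3708
Standard deviation = √9.3708 = 3.0612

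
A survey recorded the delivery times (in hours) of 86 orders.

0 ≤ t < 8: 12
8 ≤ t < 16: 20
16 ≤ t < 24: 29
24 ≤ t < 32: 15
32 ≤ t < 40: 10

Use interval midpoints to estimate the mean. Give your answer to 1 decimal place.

Midpoints: 4, 12, 20, 28, 36
Σfm = 12×4 + 20×12 + 29×20 + 15×28 + 10×36 = 1648
n = Σf = 86
Mean = 1648 / 86 = 19.1628

19.2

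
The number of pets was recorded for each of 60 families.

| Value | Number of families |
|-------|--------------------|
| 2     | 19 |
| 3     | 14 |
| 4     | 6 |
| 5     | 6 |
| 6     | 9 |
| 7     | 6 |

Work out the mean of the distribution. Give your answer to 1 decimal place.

3.8

Values: 2, 3, 4, 5, 6, 7
Σfx = 19×2 + 14×3 + 6×4 + 6×5 + 9×6 + 6×7 = 230
n = Σf = 60
Mean = 230 / 60 = 3.8333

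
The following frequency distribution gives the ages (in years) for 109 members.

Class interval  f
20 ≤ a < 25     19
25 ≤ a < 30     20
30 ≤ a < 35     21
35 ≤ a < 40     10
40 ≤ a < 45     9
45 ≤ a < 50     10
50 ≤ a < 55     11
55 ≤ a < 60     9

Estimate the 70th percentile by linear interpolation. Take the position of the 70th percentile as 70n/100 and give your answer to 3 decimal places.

Cumulative frequencies: 19, 39, 60, 70, 79, 89, 100, 109
n = 109; position = 70n/100 = 76.3.
This falls in the class 40 ≤ a < 45: L = 40, F = 70, f = 9, h = 5.
70th percentile ≈ 40 + ((76.3 − 70) / 9) × 5 = 43.5000

43.500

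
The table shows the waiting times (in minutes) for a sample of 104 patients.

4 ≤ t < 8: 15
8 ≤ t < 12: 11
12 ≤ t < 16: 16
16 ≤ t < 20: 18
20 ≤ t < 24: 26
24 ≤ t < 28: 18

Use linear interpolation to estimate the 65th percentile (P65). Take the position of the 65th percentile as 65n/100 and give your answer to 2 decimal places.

Cumulative frequencies: 15, 26, 42, 60, 86, 104
n = 104; position = 65n/100 = 67.6.
This falls in the class 20 ≤ t < 24: L = 20, F = 60, f = 26, h = 4.
65th percentile ≈ 20 + ((67.6 − 60) / 26) × 4 = 21.1692

21.17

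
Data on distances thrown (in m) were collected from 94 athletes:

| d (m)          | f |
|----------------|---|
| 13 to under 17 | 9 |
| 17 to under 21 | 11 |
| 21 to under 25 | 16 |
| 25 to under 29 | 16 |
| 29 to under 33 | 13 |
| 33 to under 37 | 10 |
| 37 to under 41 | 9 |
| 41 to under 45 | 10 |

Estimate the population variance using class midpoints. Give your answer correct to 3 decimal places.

71.824

Midpoints: 15, 19, 23, 27, 31, 35, 39, 43
n = 94, Σfm = 2678, mean = 28.4894
Σfm² = 83046
Σf(m − x̄)² = Σfm² − (Σfm)²/n = 83046 − 2678²/94 = 6751.4894
Population variance = 6751.4894 / 94 = 71.8244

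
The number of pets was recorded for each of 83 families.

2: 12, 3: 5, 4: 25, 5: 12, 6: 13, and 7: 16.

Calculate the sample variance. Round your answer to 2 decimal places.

Values: 2, 3, 4, 5, 6, 7
n = 83, Σfx = 389, mean = 4.6867
Σfx² = 2045
Σf(x − x̄)² = Σfx² − (Σfx)²/n = 2045 − 389²/83 = 221.8554
Sample variance = 221.8554 / 82 = 2.7056

2.71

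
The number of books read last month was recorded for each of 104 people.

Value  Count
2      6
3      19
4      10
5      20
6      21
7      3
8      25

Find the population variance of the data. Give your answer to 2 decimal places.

Values: 2, 3, 4, 5, 6, 7, 8
n = 104, Σfx = 556, mean = 5.3462
Σfx² = 3358
Σf(x − x̄)² = Σfx² − (Σfx)²/n = 3358 − 556²/104 = 385.5385
Population variance = 385.5385 / 104 = 3.7071

3.71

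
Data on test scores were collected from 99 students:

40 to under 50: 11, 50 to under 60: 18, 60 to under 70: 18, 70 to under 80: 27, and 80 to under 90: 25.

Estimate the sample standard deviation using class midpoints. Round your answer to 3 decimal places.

13.370

Midpoints: 45, 55, 65, 75, 85
n = 99, Σfm = 6805, mean = 68.7374
Σfm² = 485275
Σf(m − x̄)² = Σfm² − (Σfm)²/n = 485275 − 6805²/99 = 17517.1717
Sample variance = 17517.1717 / 98 = 178.7467
Standard deviation = √178.7467 = 13.3696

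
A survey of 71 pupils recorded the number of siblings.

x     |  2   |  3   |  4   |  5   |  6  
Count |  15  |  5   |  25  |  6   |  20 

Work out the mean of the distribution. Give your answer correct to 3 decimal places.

Values: 2, 3, 4, 5, 6
Σfx = 15×2 + 5×3 + 25×4 + 6×5 + 20×6 = 295
n = Σf = 71
Mean = 295 / 71 = 4.1549

4.155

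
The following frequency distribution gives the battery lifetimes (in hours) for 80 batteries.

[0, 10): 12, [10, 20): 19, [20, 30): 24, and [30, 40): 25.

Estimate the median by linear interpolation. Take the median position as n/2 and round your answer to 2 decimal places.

23.75

Cumulative frequencies: 12, 31, 55, 80
n = 80; position = n/2 = 40.
This falls in the class [20, 30): L = 20, F = 31, f = 24, h = 10.
Median ≈ 20 + ((40 − 31) / 24) × 10 = 23.7500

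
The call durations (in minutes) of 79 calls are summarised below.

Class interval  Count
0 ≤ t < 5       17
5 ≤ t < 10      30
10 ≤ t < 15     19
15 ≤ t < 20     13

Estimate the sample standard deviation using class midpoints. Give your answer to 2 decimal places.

Midpoints: 2.5, 7.5, 12.5, 17.5
n = 79, Σfm = 732.5, mean = 9.2722
Σfm² = 8743.75
Σf(m − x̄)² = Σfm² − (Σfm)²/n = 8743.75 − 732.5²/79 = 1951.8987
Sample variance = 1951.8987 / 78 = 25.0243
Standard deviation = √25.0243 = 5.0024

5.00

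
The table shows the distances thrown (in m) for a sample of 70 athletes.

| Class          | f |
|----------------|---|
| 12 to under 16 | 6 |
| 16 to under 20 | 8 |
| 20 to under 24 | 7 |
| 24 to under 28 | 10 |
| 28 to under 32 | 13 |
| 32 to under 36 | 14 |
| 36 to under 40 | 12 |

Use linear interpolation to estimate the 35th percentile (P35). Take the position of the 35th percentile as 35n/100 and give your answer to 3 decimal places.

Cumulative frequencies: 6, 14, 21, 31, 44, 58, 70
n = 70; position = 35n/100 = 24.5.
This falls in the class 24 to under 28: L = 24, F = 21, f = 10, h = 4.
35th percentile ≈ 24 + ((24.5 − 21) / 10) × 4 = 25.4000

25.400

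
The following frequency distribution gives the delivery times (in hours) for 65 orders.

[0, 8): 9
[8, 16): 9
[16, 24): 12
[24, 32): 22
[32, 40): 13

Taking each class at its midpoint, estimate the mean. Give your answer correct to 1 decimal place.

Midpoints: 4, 12, 20, 28, 36
Σfm = 9×4 + 9×12 + 12×20 + 22×28 + 13×36 = 1468
n = Σf = 65
Mean = 1468 / 65 = 22.5846

22.6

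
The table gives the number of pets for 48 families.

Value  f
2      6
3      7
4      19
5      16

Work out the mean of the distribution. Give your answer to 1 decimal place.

3.9

Values: 2, 3, 4, 5
Σfx = 6×2 + 7×3 + 19×4 + 16×5 = 189
n = Σf = 48
Mean = 189 / 48 = 3.9375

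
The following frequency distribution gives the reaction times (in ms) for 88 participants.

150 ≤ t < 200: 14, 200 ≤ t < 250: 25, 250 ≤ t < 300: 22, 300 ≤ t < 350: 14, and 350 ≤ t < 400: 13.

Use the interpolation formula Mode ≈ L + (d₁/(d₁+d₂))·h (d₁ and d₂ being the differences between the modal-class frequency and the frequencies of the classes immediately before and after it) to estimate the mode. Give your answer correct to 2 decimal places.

Modal class: 200 ≤ t < 250 (highest frequency 25).
d₁ = 25 − 14 = 11, d₂ = 25 − 22 = 3
Mode ≈ 200 + (11/(11+3)) × 50 = 200 + 39.2857 = 239.2857

239.29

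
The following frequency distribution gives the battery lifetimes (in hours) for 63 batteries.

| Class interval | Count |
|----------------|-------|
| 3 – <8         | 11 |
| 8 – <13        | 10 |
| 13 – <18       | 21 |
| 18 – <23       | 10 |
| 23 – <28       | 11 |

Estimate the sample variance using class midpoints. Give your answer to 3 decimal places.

43.548

Midpoints: 5.5, 10.5, 15.5, 20.5, 25.5
n = 63, Σfm = 976.5, mean = 15.5000
Σfm² = 17835.75
Σf(m − x̄)² = Σfm² − (Σfm)²/n = 17835.75 − 976.5²/63 = 2700.0000
Sample variance = 2700.0000 / 62 = 43.5484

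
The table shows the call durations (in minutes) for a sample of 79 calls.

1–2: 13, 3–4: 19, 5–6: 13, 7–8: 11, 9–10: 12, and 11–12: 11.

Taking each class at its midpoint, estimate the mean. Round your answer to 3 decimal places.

Midpoints: 1.5, 3.5, 5.5, 7.5, 9.5, 11.5
Σfm = 13×1.5 + 19×3.5 + 13×5.5 + 11×7.5 + 12×9.5 + 11×11.5 = 480.5
n = Σf = 79
Mean = 480.5 / 79 = 6.0823

6.082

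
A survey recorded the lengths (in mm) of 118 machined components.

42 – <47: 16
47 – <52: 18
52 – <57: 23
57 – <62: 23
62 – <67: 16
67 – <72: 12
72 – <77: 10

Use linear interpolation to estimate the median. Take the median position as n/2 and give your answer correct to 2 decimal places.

57.43

Cumulative frequencies: 16, 34, 57, 80, 96, 108, 118
n = 118; position = n/2 = 59.
This falls in the class 57 – <62: L = 57, F = 57, f = 23, h = 5.
Median ≈ 57 + ((59 − 57) / 23) × 5 = 57.4348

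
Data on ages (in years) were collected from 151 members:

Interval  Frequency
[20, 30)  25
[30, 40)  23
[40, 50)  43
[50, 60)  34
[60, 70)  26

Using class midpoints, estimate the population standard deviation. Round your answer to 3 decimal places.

Midpoints: 25, 35, 45, 55, 65
n = 151, Σfm = 6925, mean = 45.8609
Σfm² = 343575
Σf(m − x̄)² = Σfm² − (Σfm)²/n = 343575 − 6925²/151 = 25988.0795
Population variance = 25988.0795 / 151 = 172.1065
Standard deviation = √172.1065 = 13.1189

13.119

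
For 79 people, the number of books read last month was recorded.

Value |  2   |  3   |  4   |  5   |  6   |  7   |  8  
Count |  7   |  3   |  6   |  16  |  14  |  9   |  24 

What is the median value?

6

Cumulative frequencies: 7, 10, 16, 32, 46, 55, 79
n = 79, so the median is the value in position (n+1)/2 = 40.
Position 40 falls at value 6.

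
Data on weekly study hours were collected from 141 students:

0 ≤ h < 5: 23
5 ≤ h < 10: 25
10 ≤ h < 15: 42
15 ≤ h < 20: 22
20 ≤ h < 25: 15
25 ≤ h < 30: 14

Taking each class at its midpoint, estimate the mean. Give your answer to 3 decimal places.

13.316

Midpoints: 2.5, 7.5, 12.5, 17.5, 22.5, 27.5
Σfm = 23×2.5 + 25×7.5 + 42×12.5 + 22×17.5 + 15×22.5 + 14×27.5 = 1877.5
n = Σf = 141
Mean = 1877.5 / 141 = 13.3156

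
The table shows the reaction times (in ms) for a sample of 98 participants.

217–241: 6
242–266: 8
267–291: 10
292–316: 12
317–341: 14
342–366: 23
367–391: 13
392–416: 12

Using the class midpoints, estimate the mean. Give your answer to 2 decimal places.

Midpoints: 229, 254, 279, 304, 329, 354, 379, 404
Σfm = 6×229 + 8×254 + 10×279 + 12×304 + 14×329 + 23×354 + 13×379 + 12×404 = 32367
n = Σf = 98
Mean = 32367 / 98 = 330.2755

330.28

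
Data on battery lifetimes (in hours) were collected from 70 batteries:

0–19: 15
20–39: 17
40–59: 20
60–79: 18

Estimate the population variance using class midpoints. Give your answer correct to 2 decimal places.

474.20

Midpoints: 9.5, 29.5, 49.5, 69.5
n = 70, Σfm = 2885, mean = 41.2143
Σfm² = 152097.5
Σf(m − x̄)² = Σfm² − (Σfm)²/n = 152097.5 − 2885²/70 = 33194.2857
Population variance = 33194.2857 / 70 = 474.2041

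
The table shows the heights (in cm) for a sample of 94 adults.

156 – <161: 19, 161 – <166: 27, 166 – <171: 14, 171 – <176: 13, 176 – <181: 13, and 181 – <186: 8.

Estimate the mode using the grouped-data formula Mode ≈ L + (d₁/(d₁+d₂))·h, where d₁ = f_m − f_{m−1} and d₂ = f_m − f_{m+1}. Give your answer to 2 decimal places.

162.90

Modal class: 161 – <166 (highest frequency 27).
d₁ = 27 − 19 = 8, d₂ = 27 − 14 = 13
Mode ≈ 161 + (8/(8+13)) × 5 = 161 + 1.9048 = 162.9048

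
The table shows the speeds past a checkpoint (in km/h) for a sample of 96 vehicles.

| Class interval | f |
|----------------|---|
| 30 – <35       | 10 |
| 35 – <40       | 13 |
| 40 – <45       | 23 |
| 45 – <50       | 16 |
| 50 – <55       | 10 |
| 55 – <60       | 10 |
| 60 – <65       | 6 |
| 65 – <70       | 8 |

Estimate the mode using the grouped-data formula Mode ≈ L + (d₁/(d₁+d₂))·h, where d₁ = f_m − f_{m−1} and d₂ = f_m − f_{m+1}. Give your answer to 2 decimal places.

42.94

Modal class: 40 – <45 (highest frequency 23).
d₁ = 23 − 13 = 10, d₂ = 23 − 16 = 7
Mode ≈ 40 + (10/(10+7)) × 5 = 40 + 2.9412 = 42.9412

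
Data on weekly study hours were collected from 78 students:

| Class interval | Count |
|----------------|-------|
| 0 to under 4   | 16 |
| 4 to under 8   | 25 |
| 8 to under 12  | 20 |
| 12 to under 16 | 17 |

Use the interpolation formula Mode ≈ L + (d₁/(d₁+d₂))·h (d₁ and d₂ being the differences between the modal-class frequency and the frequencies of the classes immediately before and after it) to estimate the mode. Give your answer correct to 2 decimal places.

Modal class: 4 to under 8 (highest frequency 25).
d₁ = 25 − 16 = 9, d₂ = 25 − 20 = 5
Mode ≈ 4 + (9/(9+5)) × 4 = 4 + 2.5714 = 6.5714

6.57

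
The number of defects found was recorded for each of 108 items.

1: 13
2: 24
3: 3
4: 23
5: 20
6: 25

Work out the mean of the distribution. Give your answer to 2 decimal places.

3.81

Values: 1, 2, 3, 4, 5, 6
Σfx = 13×1 + 24×2 + 3×3 + 23×4 + 20×5 + 25×6 = 412
n = Σf = 108
Mean = 412 / 108 = 3.8148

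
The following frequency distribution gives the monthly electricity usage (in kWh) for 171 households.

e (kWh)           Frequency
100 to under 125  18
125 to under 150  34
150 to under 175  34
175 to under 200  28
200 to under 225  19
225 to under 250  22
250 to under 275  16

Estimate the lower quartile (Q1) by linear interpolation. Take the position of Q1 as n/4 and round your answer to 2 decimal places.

143.20

Cumulative frequencies: 18, 52, 86, 114, 133, 155, 171
n = 171; position = n/4 = 42.75.
This falls in the class 125 to under 150: L = 125, F = 18, f = 34, h = 25.
Lower quartile ≈ 125 + ((42.75 − 18) / 34) × 25 = 143.1985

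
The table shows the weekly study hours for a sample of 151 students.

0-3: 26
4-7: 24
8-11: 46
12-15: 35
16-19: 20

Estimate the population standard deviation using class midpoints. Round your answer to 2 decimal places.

Midpoints: 1.5, 5.5, 9.5, 13.5, 17.5
n = 151, Σfm = 1430.5, mean = 9.4735
Σfm² = 17439.75
Σf(m − x̄)² = Σfm² − (Σfm)²/n = 17439.75 − 1430.5²/151 = 3887.8940
Population variance = 3887.8940 / 151 = 25.7476
Standard deviation = √25.7476 = 5.0742

5.07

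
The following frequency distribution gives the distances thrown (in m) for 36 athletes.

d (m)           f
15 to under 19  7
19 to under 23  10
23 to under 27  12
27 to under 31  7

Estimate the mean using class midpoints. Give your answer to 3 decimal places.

23.111

Midpoints: 17, 21, 25, 29
Σfm = 7×17 + 10×21 + 12×25 + 7×29 = 832
n = Σf = 36
Mean = 832 / 36 = 23.1111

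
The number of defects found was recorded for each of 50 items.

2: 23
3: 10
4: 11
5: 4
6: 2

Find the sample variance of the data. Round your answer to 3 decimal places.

Values: 2, 3, 4, 5, 6
n = 50, Σfx = 152, mean = 3.0400
Σfx² = 530
Σf(x − x̄)² = Σfx² − (Σfx)²/n = 530 − 152²/50 = 67.9200
Sample variance = 67.9200 / 49 = 1.3861

1.386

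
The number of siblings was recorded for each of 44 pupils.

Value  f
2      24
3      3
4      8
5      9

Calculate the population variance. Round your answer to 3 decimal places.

1.543

Values: 2, 3, 4, 5
n = 44, Σfx = 134, mean = 3.0455
Σfx² = 476
Σf(x − x̄)² = Σfx² − (Σfx)²/n = 476 − 134²/44 = 67.9091
Population variance = 67.9091 / 44 = 1.5434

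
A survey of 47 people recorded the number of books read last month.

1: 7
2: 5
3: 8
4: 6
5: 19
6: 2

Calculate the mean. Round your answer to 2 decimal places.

Values: 1, 2, 3, 4, 5, 6
Σfx = 7×1 + 5×2 + 8×3 + 6×4 + 19×5 + 2×6 = 172
n = Σf = 47
Mean = 172 / 47 = 3.6596

3.66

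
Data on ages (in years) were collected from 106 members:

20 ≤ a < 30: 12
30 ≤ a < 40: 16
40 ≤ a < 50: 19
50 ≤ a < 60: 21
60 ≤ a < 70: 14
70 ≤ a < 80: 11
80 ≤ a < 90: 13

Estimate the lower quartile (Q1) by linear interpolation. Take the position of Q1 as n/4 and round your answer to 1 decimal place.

39.1

Cumulative frequencies: 12, 28, 47, 68, 82, 93, 106
n = 106; position = n/4 = 26.5.
This falls in the class 30 ≤ a < 40: L = 30, F = 12, f = 16, h = 10.
Lower quartile ≈ 30 + ((26.5 − 12) / 16) × 10 = 39.0625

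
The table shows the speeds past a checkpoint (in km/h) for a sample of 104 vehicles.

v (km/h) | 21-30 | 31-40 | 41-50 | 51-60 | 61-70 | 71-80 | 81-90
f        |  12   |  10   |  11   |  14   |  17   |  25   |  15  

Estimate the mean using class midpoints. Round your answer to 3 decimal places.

59.827

Midpoints: 25.5, 35.5, 45.5, 55.5, 65.5, 75.5, 85.5
Σfm = 12×25.5 + 10×35.5 + 11×45.5 + 14×55.5 + 17×65.5 + 25×75.5 + 15×85.5 = 6222
n = Σf = 104
Mean = 6222 / 104 = 59.8269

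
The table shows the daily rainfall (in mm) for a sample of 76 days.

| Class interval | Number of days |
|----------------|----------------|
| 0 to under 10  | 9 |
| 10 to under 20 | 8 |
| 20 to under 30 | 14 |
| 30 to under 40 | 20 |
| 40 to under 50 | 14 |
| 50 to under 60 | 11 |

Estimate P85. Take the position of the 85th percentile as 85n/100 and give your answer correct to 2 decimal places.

49.71

Cumulative frequencies: 9, 17, 31, 51, 65, 76
n = 76; position = 85n/100 = 64.6.
This falls in the class 40 to under 50: L = 40, F = 51, f = 14, h = 10.
85th percentile ≈ 40 + ((64.6 − 51) / 14) × 10 = 49.7143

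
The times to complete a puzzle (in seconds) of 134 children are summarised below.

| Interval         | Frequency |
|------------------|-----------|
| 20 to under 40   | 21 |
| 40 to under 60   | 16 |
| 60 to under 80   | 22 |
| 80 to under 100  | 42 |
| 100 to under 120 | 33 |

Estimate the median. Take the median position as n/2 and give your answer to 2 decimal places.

83.81

Cumulative frequencies: 21, 37, 59, 101, 134
n = 134; position = n/2 = 67.
This falls in the class 80 to under 100: L = 80, F = 59, f = 42, h = 20.
Median ≈ 80 + ((67 − 59) / 42) × 20 = 83.8095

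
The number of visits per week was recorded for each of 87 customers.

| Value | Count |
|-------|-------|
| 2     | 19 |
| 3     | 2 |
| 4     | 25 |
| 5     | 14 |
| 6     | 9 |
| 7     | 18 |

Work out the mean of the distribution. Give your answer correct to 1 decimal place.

4.5

Values: 2, 3, 4, 5, 6, 7
Σfx = 19×2 + 2×3 + 25×4 + 14×5 + 9×6 + 18×7 = 394
n = Σf = 87
Mean = 394 / 87 = 4.5287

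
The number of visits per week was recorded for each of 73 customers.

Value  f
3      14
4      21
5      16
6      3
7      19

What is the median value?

Cumulative frequencies: 14, 35, 51, 54, 73
n = 73, so the median is the value in position (n+1)/2 = 37.
Position 37 falls at value 5.

5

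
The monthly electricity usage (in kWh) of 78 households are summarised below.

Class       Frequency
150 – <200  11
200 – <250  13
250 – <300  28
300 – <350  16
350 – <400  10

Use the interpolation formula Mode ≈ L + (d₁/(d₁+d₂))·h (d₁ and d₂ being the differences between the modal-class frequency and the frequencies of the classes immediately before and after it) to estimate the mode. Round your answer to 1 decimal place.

Modal class: 250 – <300 (highest frequency 28).
d₁ = 28 − 13 = 15, d₂ = 28 − 16 = 12
Mode ≈ 250 + (15/(15+12)) × 50 = 250 + 27.7778 = 277.7778

277.8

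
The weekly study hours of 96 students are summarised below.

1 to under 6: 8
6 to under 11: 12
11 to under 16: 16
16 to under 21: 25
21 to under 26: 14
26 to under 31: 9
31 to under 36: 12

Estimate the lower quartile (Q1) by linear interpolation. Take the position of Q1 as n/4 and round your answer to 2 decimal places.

12.25

Cumulative frequencies: 8, 20, 36, 61, 75, 84, 96
n = 96; position = n/4 = 24.
This falls in the class 11 to under 16: L = 11, F = 20, f = 16, h = 5.
Lower quartile ≈ 11 + ((24 − 20) / 16) × 5 = 12.2500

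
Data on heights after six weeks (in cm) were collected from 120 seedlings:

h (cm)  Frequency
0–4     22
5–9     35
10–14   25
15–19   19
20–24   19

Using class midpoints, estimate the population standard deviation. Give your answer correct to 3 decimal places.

6.677

Midpoints: 2, 7, 12, 17, 22
n = 120, Σfm = 1330, mean = 11.0833
Σfm² = 20090
Σf(m − x̄)² = Σfm² − (Σfm)²/n = 20090 − 1330²/120 = 5349.1667
Population variance = 5349.1667 / 120 = 44.5764
Standard deviation = √44.5764 = 6.6766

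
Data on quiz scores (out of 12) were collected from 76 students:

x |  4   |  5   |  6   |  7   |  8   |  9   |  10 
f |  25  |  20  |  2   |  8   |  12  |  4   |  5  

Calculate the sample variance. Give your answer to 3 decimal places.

3.887

Values: 4, 5, 6, 7, 8, 9, 10
n = 76, Σfx = 450, mean = 5.9211
Σfx² = 2956
Σf(x − x̄)² = Σfx² − (Σfx)²/n = 2956 − 450²/76 = 291.5263
Sample variance = 291.5263 / 75 = 3.8870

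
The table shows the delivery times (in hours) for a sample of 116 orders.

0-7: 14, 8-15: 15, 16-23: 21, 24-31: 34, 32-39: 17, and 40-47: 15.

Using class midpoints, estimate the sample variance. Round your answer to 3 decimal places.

Midpoints: 3.5, 11.5, 19.5, 27.5, 35.5, 43.5
n = 116, Σfm = 2822, mean = 24.3276
Σfm² = 85661
Σf(m − x̄)² = Σfm² − (Σfm)²/n = 85661 − 2822²/116 = 17008.5517
Sample variance = 17008.5517 / 115 = 147.9004

147.900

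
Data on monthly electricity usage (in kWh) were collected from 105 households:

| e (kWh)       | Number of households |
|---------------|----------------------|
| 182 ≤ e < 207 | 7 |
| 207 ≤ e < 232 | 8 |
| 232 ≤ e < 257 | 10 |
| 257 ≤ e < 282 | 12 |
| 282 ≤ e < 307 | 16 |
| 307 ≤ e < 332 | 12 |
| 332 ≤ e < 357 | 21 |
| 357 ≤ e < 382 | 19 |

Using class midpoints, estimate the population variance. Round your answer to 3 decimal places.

Midpoints: 194.5, 219.5, 244.5, 269.5, 294.5, 319.5, 344.5, 369.5
n = 105, Σfm = 31597.5, mean = 300.9286
Σfm² = 9818626.25
Σf(m − x̄)² = Σfm² − (Σfm)²/n = 9818626.25 − 31597.5²/105 = 310035.7143
Population variance = 310035.7143 / 105 = 2952.7211

2952.721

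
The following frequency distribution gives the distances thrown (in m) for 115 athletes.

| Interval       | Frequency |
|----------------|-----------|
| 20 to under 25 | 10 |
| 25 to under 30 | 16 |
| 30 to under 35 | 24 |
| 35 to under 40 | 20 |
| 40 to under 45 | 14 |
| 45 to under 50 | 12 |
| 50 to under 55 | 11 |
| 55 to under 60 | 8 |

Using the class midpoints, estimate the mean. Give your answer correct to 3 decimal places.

Midpoints: 22.5, 27.5, 32.5, 37.5, 42.5, 47.5, 52.5, 57.5
Σfm = 10×22.5 + 16×27.5 + 24×32.5 + 20×37.5 + 14×42.5 + 12×47.5 + 11×52.5 + 8×57.5 = 4397.5
n = Σf = 115
Mean = 4397.5 / 115 = 38.2391

38.239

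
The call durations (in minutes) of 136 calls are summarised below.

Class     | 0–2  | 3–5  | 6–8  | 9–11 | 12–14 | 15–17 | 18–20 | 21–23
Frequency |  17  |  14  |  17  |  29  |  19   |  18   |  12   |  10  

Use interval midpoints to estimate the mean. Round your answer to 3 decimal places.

10.772

Midpoints: 1, 4, 7, 10, 13, 16, 19, 22
Σfm = 17×1 + 14×4 + 17×7 + 29×10 + 19×13 + 18×16 + 12×19 + 10×22 = 1465
n = Σf = 136
Mean = 1465 / 136 = 10.7721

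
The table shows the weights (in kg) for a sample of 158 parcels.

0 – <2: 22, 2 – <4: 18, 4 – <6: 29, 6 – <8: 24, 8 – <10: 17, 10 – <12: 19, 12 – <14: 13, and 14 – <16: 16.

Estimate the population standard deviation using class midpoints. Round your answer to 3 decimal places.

4.388

Midpoints: 1, 3, 5, 7, 9, 11, 13, 15
n = 158, Σfm = 1160, mean = 7.3418
Σfm² = 11558
Σf(m − x̄)² = Σfm² − (Σfm)²/n = 11558 − 1160²/158 = 3041.5443
Population variance = 3041.5443 / 158 = 19.2503
Standard deviation = √19.2503 = 4.3875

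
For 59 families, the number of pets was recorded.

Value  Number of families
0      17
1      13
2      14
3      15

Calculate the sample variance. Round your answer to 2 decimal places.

Values: 0, 1, 2, 3
n = 59, Σfx = 86, mean = 1.4576
Σfx² = 204
Σf(x − x̄)² = Σfx² − (Σfx)²/n = 204 − 86²/59 = 78.6441
Sample variance = 78.6441 / 58 = 1.3559

1.36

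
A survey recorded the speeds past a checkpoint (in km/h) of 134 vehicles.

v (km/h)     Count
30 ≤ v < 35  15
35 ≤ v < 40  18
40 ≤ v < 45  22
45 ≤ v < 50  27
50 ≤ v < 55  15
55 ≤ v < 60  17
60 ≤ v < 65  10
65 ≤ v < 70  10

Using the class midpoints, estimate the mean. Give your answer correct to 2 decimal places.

Midpoints: 32.5, 37.5, 42.5, 47.5, 52.5, 57.5, 62.5, 67.5
Σfm = 15×32.5 + 18×37.5 + 22×42.5 + 27×47.5 + 15×52.5 + 17×57.5 + 10×62.5 + 10×67.5 = 6445
n = Σf = 134
Mean = 6445 / 134 = 48.0970

48.10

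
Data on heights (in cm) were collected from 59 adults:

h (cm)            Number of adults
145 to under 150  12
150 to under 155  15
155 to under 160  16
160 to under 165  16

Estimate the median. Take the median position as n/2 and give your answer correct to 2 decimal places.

Cumulative frequencies: 12, 27, 43, 59
n = 59; position = n/2 = 29.5.
This falls in the class 155 to under 160: L = 155, F = 27, f = 16, h = 5.
Median ≈ 155 + ((29.5 − 27) / 16) × 5 = 155.7812

155.78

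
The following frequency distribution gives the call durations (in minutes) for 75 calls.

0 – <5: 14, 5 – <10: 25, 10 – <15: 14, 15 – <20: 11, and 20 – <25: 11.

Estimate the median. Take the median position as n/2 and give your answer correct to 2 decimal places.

Cumulative frequencies: 14, 39, 53, 64, 75
n = 75; position = n/2 = 37.5.
This falls in the class 5 – <10: L = 5, F = 14, f = 25, h = 5.
Median ≈ 5 + ((37.5 − 14) / 25) × 5 = 9.7000

9.70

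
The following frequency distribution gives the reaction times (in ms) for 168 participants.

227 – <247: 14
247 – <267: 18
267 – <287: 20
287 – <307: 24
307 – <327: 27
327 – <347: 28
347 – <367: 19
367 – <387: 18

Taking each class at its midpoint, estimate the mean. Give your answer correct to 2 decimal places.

310.57

Midpoints: 237, 257, 277, 297, 317, 337, 357, 377
Σfm = 14×237 + 18×257 + 20×277 + 24×297 + 27×317 + 28×337 + 19×357 + 18×377 = 52176
n = Σf = 168
Mean = 52176 / 168 = 310.5714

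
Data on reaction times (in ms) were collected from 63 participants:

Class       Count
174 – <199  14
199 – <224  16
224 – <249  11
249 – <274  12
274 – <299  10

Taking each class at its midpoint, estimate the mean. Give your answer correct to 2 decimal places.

231.74

Midpoints: 186.5, 211.5, 236.5, 261.5, 286.5
Σfm = 14×186.5 + 16×211.5 + 11×236.5 + 12×261.5 + 10×286.5 = 14599.5
n = Σf = 63
Mean = 14599.5 / 63 = 231.7381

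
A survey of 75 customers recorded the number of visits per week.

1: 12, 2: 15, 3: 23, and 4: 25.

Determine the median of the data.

3

Cumulative frequencies: 12, 27, 50, 75
n = 75, so the median is the value in position (n+1)/2 = 38.
Position 38 falls at value 3.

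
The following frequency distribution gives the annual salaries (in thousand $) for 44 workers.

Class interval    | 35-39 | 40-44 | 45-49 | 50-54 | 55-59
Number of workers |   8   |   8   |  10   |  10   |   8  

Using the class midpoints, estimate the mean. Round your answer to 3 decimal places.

Midpoints: 37, 42, 47, 52, 57
Σfm = 8×37 + 8×42 + 10×47 + 10×52 + 8×57 = 2078
n = Σf = 44
Mean = 2078 / 44 = 47.2273

47.227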